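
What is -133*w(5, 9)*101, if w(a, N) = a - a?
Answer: 0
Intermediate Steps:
w(a, N) = 0
-133*w(5, 9)*101 = -133*0*101 = 0*101 = 0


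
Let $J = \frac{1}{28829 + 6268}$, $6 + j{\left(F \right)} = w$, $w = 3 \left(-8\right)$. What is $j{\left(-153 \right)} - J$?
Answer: $- \frac{1052911}{35097} \approx -30.0$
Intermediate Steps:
$w = -24$
$j{\left(F \right)} = -30$ ($j{\left(F \right)} = -6 - 24 = -30$)
$J = \frac{1}{35097} \approx 2.8492 \cdot 10^{-5}$
$j{\left(-153 \right)} - J = -30 - \frac{1}{35097} = - \frac{1052911}{35097}$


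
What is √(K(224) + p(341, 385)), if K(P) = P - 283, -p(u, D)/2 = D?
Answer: I*√829 ≈ 28.792*I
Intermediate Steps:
p(u, D) = -2*D
K(P) = -283 + P
√(K(224) + p(341, 385)) = √((-283 + 224) - 2*385) = √(-59 - 770) = √(-829) = I*√829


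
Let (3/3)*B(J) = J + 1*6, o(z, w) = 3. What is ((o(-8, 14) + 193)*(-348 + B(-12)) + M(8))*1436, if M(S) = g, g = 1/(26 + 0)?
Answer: -1295259794/13 ≈ -9.9635e+7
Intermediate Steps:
g = 1/26 ≈ 0.038462
M(S) = 1/26
B(J) = 6 + J (B(J) = J + 1*6 = J + 6 = 6 + J)
((o(-8, 14) + 193)*(-348 + B(-12)) + M(8))*1436 = ((3 + 193)*(-348 + (6 - 12)) + 1/26)*1436 = (196*(-348 - 6) + 1/26)*1436 = (196*(-354) + 1/26)*1436 = (-69384 + 1/26)*1436 = -1803983/26*1436 = -1295259794/13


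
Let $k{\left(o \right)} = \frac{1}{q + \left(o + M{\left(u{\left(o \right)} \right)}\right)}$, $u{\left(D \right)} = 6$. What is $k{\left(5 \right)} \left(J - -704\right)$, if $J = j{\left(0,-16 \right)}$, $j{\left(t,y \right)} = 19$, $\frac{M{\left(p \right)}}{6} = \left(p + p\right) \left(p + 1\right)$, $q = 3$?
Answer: $\frac{723}{512} \approx 1.4121$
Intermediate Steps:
$M{\left(p \right)} = 12 p \left(1 + p\right)$ ($M{\left(p \right)} = 6 \left(p + p\right) \left(p + 1\right) = 6 \cdot 2 p \left(1 + p\right) = 12 p \left(1 + p\right)$)
$J = 19$
$k{\left(o \right)} = \frac{1}{507 + o}$ ($k{\left(o \right)} = \frac{1}{3 + \left(o + 12 \cdot 6 \left(1 + 6\right)\right)} = \frac{1}{3 + \left(o + 12 \cdot 6 \cdot 7\right)} = \frac{1}{3 + \left(o + 504\right)} = \frac{1}{3 + \left(504 + o\right)} = \frac{1}{507 + o}$)
$k{\left(5 \right)} \left(J - -704\right) = \frac{19 - -704}{507 + 5} = \frac{19 + 704}{512} = \frac{1}{512} \cdot 723 = \frac{723}{512}$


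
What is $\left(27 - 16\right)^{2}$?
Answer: $121$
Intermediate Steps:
$\left(27 - 16\right)^{2} = 11^{2} = 121$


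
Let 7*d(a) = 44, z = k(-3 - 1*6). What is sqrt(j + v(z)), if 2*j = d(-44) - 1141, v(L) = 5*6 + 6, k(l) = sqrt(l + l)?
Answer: I*sqrt(104146)/14 ≈ 23.051*I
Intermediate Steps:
k(l) = sqrt(2)*sqrt(l) (k(l) = sqrt(2*l) = sqrt(2)*sqrt(l))
z = 3*I*sqrt(2) (z = sqrt(2)*sqrt(-3 - 1*6) = sqrt(2)*sqrt(-3 - 6) = sqrt(2)*sqrt(-9) = sqrt(2)*(3*I) = 3*I*sqrt(2) ≈ 4.2426*I)
v(L) = 36 (v(L) = 30 + 6 = 36)
d(a) = 44/7 (d(a) = (1/7)*44 = 44/7)
j = -7943/14 (j = (44/7 - 1141)/2 = (1/2)*(-7943/7) = -7943/14 ≈ -567.36)
sqrt(j + v(z)) = sqrt(-7943/14 + 36) = sqrt(-7439/14) = I*sqrt(104146)/14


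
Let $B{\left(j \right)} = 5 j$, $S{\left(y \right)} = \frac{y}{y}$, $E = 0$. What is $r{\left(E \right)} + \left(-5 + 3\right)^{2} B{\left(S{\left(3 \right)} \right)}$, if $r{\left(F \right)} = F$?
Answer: $20$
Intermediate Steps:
$S{\left(y \right)} = 1$
$r{\left(E \right)} + \left(-5 + 3\right)^{2} B{\left(S{\left(3 \right)} \right)} = 0 + \left(-5 + 3\right)^{2} \cdot 5 \cdot 1 = 0 + \left(-2\right)^{2} \cdot 5 = 0 + 4 \cdot 5 = 0 + 20 = 20$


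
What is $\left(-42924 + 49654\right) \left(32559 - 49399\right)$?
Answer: $-113333200$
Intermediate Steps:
$\left(-42924 + 49654\right) \left(32559 - 49399\right) = 6730 \left(-16840\right) = -113333200$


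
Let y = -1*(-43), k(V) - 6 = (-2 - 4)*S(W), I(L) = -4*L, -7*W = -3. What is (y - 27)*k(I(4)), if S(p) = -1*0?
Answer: 96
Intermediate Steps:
W = 3/7 (W = -⅐*(-3) = 3/7 ≈ 0.42857)
S(p) = 0
k(V) = 6 (k(V) = 6 + (-2 - 4)*0 = 6 - 6*0 = 6 + 0 = 6)
y = 43
(y - 27)*k(I(4)) = (43 - 27)*6 = 16*6 = 96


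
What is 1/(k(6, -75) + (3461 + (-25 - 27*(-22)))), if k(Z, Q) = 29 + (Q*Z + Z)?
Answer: 1/3615 ≈ 0.00027663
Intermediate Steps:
k(Z, Q) = 29 + Z + Q*Z (k(Z, Q) = 29 + (Z + Q*Z) = 29 + Z + Q*Z)
1/(k(6, -75) + (3461 + (-25 - 27*(-22)))) = 1/((29 + 6 - 75*6) + (3461 + (-25 - 27*(-22)))) = 1/((29 + 6 - 450) + (3461 + (-25 + 594))) = 1/(-415 + (3461 + 569)) = 1/(-415 + 4030) = 1/3615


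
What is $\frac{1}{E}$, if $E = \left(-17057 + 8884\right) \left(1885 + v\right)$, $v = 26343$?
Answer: $- \frac{1}{230707444} \approx -4.3345 \cdot 10^{-9}$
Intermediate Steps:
$E = -230707444$ ($E = \left(-17057 + 8884\right) \left(1885 + 26343\right) = \left(-8173\right) 28228 = -230707444$)
$\frac{1}{E} = \frac{1}{-230707444} = - \frac{1}{230707444}$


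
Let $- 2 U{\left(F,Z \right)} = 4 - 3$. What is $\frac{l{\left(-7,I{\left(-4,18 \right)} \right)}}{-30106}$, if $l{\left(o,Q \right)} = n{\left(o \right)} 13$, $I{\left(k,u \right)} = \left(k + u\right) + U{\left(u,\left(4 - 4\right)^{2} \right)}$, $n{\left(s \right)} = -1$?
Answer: $\frac{13}{30106} \approx 0.00043181$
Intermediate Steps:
$U{\left(F,Z \right)} = - \frac{1}{2}$ ($U{\left(F,Z \right)} = - \frac{4 - 3}{2} = \left(- \frac{1}{2}\right) 1 = - \frac{1}{2}$)
$I{\left(k,u \right)} = - \frac{1}{2} + k + u$ ($I{\left(k,u \right)} = \left(k + u\right) - \frac{1}{2} = - \frac{1}{2} + k + u$)
$l{\left(o,Q \right)} = -13$ ($l{\left(o,Q \right)} = \left(-1\right) 13 = -13$)
$\frac{l{\left(-7,I{\left(-4,18 \right)} \right)}}{-30106} = - \frac{13}{-30106} = \left(-13\right) \left(- \frac{1}{30106}\right) = \frac{13}{30106}$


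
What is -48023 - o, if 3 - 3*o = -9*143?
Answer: -48453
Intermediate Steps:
o = 430 (o = 1 - (-3)*143 = 1 - ⅓*(-1287) = 1 + 429 = 430)
-48023 - o = -48023 - 1*430 = -48023 - 430 = -48453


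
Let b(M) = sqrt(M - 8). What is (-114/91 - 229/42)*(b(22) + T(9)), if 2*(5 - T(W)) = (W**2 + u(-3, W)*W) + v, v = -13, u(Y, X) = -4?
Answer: 5753/78 - 523*sqrt(14)/78 ≈ 48.668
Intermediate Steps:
b(M) = sqrt(-8 + M)
T(W) = 23/2 + 2*W - W**2/2 (T(W) = 5 - ((W**2 - 4*W) - 13)/2 = 5 - (-13 + W**2 - 4*W)/2 = 5 + (13/2 + 2*W - W**2/2) = 23/2 + 2*W - W**2/2)
(-114/91 - 229/42)*(b(22) + T(9)) = (-114/91 - 229/42)*(sqrt(-8 + 22) + (23/2 + 2*9 - 1/2*9**2)) = (-114*1/91 - 229*1/42)*(sqrt(14) + (23/2 + 18 - 1/2*81)) = (-114/91 - 229/42)*(sqrt(14) + (23/2 + 18 - 81/2)) = -523*(sqrt(14) - 11)/78 = -523*(-11 + sqrt(14))/78 = 5753/78 - 523*sqrt(14)/78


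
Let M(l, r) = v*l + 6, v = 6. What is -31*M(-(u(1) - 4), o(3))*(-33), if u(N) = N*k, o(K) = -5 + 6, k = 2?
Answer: 18414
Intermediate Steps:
o(K) = 1
u(N) = 2*N (u(N) = N*2 = 2*N)
M(l, r) = 6 + 6*l (M(l, r) = 6*l + 6 = 6 + 6*l)
-31*M(-(u(1) - 4), o(3))*(-33) = -31*(6 + 6*(-(2*1 - 4)))*(-33) = -31*(6 + 6*(-(2 - 4)))*(-33) = -31*(6 + 6*(-1*(-2)))*(-33) = -31*(6 + 6*2)*(-33) = -31*(6 + 12)*(-33) = -31*18*(-33) = -558*(-33) = 18414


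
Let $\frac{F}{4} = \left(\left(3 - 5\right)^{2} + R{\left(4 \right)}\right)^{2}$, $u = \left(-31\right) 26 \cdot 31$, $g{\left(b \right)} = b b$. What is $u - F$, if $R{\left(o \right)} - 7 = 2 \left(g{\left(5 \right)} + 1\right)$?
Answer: $-40862$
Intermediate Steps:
$g{\left(b \right)} = b^{2}$
$R{\left(o \right)} = 59$ ($R{\left(o \right)} = 7 + 2 \left(5^{2} + 1\right) = 7 + 2 \left(25 + 1\right) = 7 + 2 \cdot 26 = 7 + 52 = 59$)
$u = -24986$ ($u = \left(-806\right) 31 = -24986$)
$F = 15876$ ($F = 4 \left(\left(3 - 5\right)^{2} + 59\right)^{2} = 4 \left(\left(-2\right)^{2} + 59\right)^{2} = 4 \left(4 + 59\right)^{2} = 4 \cdot 63^{2} = 4 \cdot 3969 = 15876$)
$u - F = -24986 - 15876 = -40862$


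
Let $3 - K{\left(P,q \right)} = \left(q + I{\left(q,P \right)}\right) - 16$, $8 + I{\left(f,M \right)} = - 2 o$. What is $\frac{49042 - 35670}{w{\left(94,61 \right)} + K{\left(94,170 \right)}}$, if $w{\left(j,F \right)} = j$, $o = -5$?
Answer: $- \frac{13372}{59} \approx -226.64$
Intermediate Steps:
$I{\left(f,M \right)} = 2$ ($I{\left(f,M \right)} = -8 - -10 = -8 + 10 = 2$)
$K{\left(P,q \right)} = 17 - q$ ($K{\left(P,q \right)} = 3 - \left(\left(q + 2\right) - 16\right) = 3 - \left(\left(2 + q\right) - 16\right) = 3 - \left(-14 + q\right) = 17 - q$)
$\frac{49042 - 35670}{w{\left(94,61 \right)} + K{\left(94,170 \right)}} = \frac{49042 - 35670}{94 + \left(17 - 170\right)} = \frac{13372}{94 + \left(17 - 170\right)} = \frac{13372}{94 - 153} = \frac{13372}{-59} = 13372 \left(- \frac{1}{59}\right) = - \frac{13372}{59}$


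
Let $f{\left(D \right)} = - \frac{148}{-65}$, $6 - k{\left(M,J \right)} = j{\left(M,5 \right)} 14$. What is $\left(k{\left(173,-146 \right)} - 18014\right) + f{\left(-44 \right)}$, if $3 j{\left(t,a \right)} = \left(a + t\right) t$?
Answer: $- \frac{31533656}{195} \approx -1.6171 \cdot 10^{5}$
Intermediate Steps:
$j{\left(t,a \right)} = \frac{t \left(a + t\right)}{3}$ ($j{\left(t,a \right)} = \frac{\left(a + t\right) t}{3} = \frac{t \left(a + t\right)}{3}$)
$k{\left(M,J \right)} = 6 - \frac{14 M \left(5 + M\right)}{3}$ ($k{\left(M,J \right)} = 6 - \frac{M \left(5 + M\right)}{3} \cdot 14 = 6 - \frac{14 M \left(5 + M\right)}{3}$)
$f{\left(D \right)} = \frac{148}{65}$ ($f{\left(D \right)} = \left(-148\right) \left(- \frac{1}{65}\right) = \frac{148}{65}$)
$\left(k{\left(173,-146 \right)} - 18014\right) + f{\left(-44 \right)} = \left(\left(6 - \frac{2422 \left(5 + 173\right)}{3}\right) - 18014\right) + \frac{148}{65} = \left(\left(6 - \frac{2422}{3} \cdot 178\right) - 18014\right) + \frac{148}{65} = \left(\left(6 - \frac{431116}{3}\right) - 18014\right) + \frac{148}{65} = \left(- \frac{431098}{3} - 18014\right) + \frac{148}{65} = - \frac{485140}{3} + \frac{148}{65} = - \frac{31533656}{195}$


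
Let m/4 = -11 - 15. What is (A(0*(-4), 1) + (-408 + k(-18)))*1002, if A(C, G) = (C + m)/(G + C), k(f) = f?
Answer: -531060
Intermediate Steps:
m = -104 (m = 4*(-11 - 15) = 4*(-26) = -104)
A(C, G) = (-104 + C)/(C + G) (A(C, G) = (C - 104)/(G + C) = (-104 + C)/(C + G))
(A(0*(-4), 1) + (-408 + k(-18)))*1002 = ((-104 + 0*(-4))/(0*(-4) + 1) + (-408 - 18))*1002 = ((-104 + 0)/(0 + 1) - 426)*1002 = (-104/1 - 426)*1002 = (1*(-104) - 426)*1002 = (-104 - 426)*1002 = -530*1002 = -531060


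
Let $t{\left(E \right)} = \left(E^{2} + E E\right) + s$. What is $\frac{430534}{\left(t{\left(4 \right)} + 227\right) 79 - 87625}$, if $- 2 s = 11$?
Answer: $- \frac{861068}{135197} \approx -6.369$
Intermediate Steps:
$s = - \frac{11}{2}$ ($s = \left(- \frac{1}{2}\right) 11 = - \frac{11}{2} \approx -5.5$)
$t{\left(E \right)} = - \frac{11}{2} + 2 E^{2}$ ($t{\left(E \right)} = \left(E^{2} + E E\right) - \frac{11}{2} = \left(E^{2} + E^{2}\right) - \frac{11}{2} = 2 E^{2} - \frac{11}{2} = - \frac{11}{2} + 2 E^{2}$)
$\frac{430534}{\left(t{\left(4 \right)} + 227\right) 79 - 87625} = \frac{430534}{\left(\left(- \frac{11}{2} + 2 \cdot 4^{2}\right) + 227\right) 79 - 87625} = \frac{430534}{\left(\left(- \frac{11}{2} + 2 \cdot 16\right) + 227\right) 79 - 87625} = \frac{430534}{\left(\left(- \frac{11}{2} + 32\right) + 227\right) 79 - 87625} = \frac{430534}{\left(\frac{53}{2} + 227\right) 79 - 87625} = \frac{430534}{\frac{507}{2} \cdot 79 - 87625} = \frac{430534}{\frac{40053}{2} - 87625} = \frac{430534}{- \frac{135197}{2}} = 430534 \left(- \frac{2}{135197}\right) = - \frac{861068}{135197}$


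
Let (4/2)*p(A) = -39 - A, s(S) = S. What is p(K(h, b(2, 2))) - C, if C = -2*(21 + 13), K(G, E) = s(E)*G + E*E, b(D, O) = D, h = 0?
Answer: 93/2 ≈ 46.500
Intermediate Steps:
K(G, E) = E**2 + E*G (K(G, E) = E*G + E*E = E*G + E**2 = E**2 + E*G)
p(A) = -39/2 - A/2 (p(A) = (-39 - A)/2 = -39/2 - A/2)
C = -68 (C = -2*34 = -68)
p(K(h, b(2, 2))) - C = (-39/2 - (2 + 0)) - 1*(-68) = (-39/2 - 2) + 68 = -43/2 + 68 = 93/2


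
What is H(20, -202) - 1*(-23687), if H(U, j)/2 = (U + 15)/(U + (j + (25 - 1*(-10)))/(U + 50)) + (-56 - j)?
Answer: 29571007/1233 ≈ 23983.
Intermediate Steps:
H(U, j) = -112 - 2*j + 2*(15 + U)/(U + (35 + j)/(50 + U)) (H(U, j) = 2*((U + 15)/(U + (j + (25 - 1*(-10)))/(U + 50)) + (-56 - j)) = 2*((15 + U)/(U + (j + (25 + 10))/(50 + U)) + (-56 - j)) = 2*((15 + U)/(U + (j + 35)/(50 + U)) + (-56 - j)) = 2*((15 + U)/(U + (35 + j)/(50 + U)) + (-56 - j)) = 2*(-56 - j + (15 + U)/(U + (35 + j)/(50 + U))) = -112 - 2*j + 2*(15 + U)/(U + (35 + j)/(50 + U)))
H(20, -202) - 1*(-23687) = 2*(-1210 - 1*(-202)**2 - 2735*20 - 91*(-202) - 55*20**2 - 1*(-202)*20**2 - 50*20*(-202))/(35 - 202 + 20**2 + 50*20) - 1*(-23687) = 2*(-1210 - 1*40804 - 54700 + 18382 - 55*400 - 1*(-202)*400 + 202000)/(35 - 202 + 400 + 1000) + 23687 = 2*(-1210 - 40804 - 54700 + 18382 - 22000 + 80800 + 202000)/1233 + 23687 = 2*(1/1233)*182468 + 23687 = 364936/1233 + 23687 = 29571007/1233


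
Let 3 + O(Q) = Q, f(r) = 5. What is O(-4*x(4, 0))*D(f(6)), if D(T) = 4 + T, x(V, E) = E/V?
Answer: -27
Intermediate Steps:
O(Q) = -3 + Q
O(-4*x(4, 0))*D(f(6)) = (-3 - 0/4)*(4 + 5) = (-3 - 0/4)*9 = (-3 - 4*0)*9 = (-3 + 0)*9 = -3*9 = -27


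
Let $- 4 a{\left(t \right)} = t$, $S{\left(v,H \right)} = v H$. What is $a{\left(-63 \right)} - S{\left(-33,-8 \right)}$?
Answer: $- \frac{993}{4} \approx -248.25$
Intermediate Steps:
$S{\left(v,H \right)} = H v$
$a{\left(t \right)} = - \frac{t}{4}$
$a{\left(-63 \right)} - S{\left(-33,-8 \right)} = \left(- \frac{1}{4}\right) \left(-63\right) - \left(-8\right) \left(-33\right) = \frac{63}{4} - 264 = - \frac{993}{4}$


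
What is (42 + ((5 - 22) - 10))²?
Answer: 225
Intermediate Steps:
(42 + ((5 - 22) - 10))² = (42 + (-17 - 10))² = (42 - 27)² = 15² = 225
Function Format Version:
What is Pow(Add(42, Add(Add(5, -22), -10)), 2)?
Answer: 225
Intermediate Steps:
Pow(Add(42, Add(Add(5, -22), -10)), 2) = Pow(Add(42, Add(-17, -10)), 2) = Pow(Add(42, -27), 2) = Pow(15, 2) = 225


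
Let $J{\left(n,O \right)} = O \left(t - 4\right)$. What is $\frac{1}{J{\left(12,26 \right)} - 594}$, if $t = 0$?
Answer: $- \frac{1}{698} \approx -0.0014327$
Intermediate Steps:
$J{\left(n,O \right)} = - 4 O$ ($J{\left(n,O \right)} = O \left(0 - 4\right) = O \left(-4\right) = - 4 O$)
$\frac{1}{J{\left(12,26 \right)} - 594} = \frac{1}{\left(-4\right) 26 - 594} = \frac{1}{-104 - 594} = \frac{1}{-698} = - \frac{1}{698}$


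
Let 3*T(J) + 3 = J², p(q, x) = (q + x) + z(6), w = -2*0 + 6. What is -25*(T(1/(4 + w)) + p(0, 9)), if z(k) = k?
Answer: -4201/12 ≈ -350.08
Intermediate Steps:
w = 6 (w = 0 + 6 = 6)
p(q, x) = 6 + q + x (p(q, x) = (q + x) + 6 = 6 + q + x)
T(J) = -1 + J²/3
-25*(T(1/(4 + w)) + p(0, 9)) = -25*((-1 + (1/(4 + 6))²/3) + (6 + 0 + 9)) = -25*((-1 + (1/10)²/3) + 15) = -25*((-1 + (⅒)²/3) + 15) = -25*((-1 + (⅓)*(1/100)) + 15) = -25*((-1 + 1/300) + 15) = -25*(-299/300 + 15) = -25*4201/300 = -4201/12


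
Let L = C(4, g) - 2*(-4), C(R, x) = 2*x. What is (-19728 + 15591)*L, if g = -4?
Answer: 0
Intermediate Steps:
L = 0 (L = 2*(-4) - 2*(-4) = -8 + 8 = 0)
(-19728 + 15591)*L = (-19728 + 15591)*0 = -4137*0 = 0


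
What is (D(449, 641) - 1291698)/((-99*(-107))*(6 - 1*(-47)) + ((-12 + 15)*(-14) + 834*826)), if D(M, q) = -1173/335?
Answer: -144240001/139613595 ≈ -1.0331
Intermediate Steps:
D(M, q) = -1173/335 (D(M, q) = -1173*1/335 = -1173/335)
(D(449, 641) - 1291698)/((-99*(-107))*(6 - 1*(-47)) + ((-12 + 15)*(-14) + 834*826)) = (-1173/335 - 1291698)/((-99*(-107))*(6 - 1*(-47)) + ((-12 + 15)*(-14) + 834*826)) = -432720003/(335*(10593*(6 + 47) + (3*(-14) + 688884))) = -432720003/(335*(10593*53 + (-42 + 688884))) = -432720003/(335*(561429 + 688842)) = -432720003/335/1250271 = -432720003/335*1/1250271 = -144240001/139613595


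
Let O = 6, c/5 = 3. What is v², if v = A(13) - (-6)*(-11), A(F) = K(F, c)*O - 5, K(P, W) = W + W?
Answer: 11881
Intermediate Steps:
c = 15 (c = 5*3 = 15)
K(P, W) = 2*W
A(F) = 175 (A(F) = (2*15)*6 - 5 = 30*6 - 5 = 180 - 5 = 175)
v = 109 (v = 175 - (-6)*(-11) = 175 - 1*66 = 175 - 66 = 109)
v² = 109² = 11881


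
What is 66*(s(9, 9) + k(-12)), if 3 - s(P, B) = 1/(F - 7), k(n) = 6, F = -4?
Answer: 600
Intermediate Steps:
s(P, B) = 34/11 (s(P, B) = 3 - 1/(-4 - 7) = 3 - 1/(-11) = 3 - 1*(-1/11) = 3 + 1/11 = 34/11)
66*(s(9, 9) + k(-12)) = 66*(34/11 + 6) = 66*(100/11) = 600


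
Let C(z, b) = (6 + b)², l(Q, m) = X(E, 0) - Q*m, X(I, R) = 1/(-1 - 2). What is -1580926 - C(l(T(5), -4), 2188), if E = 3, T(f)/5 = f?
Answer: -6394562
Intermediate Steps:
T(f) = 5*f
X(I, R) = -⅓ (X(I, R) = 1/(-3) = -⅓)
l(Q, m) = -⅓ - Q*m
-1580926 - C(l(T(5), -4), 2188) = -1580926 - (6 + 2188)² = -1580926 - 1*2194² = -1580926 - 1*4813636 = -1580926 - 4813636 = -6394562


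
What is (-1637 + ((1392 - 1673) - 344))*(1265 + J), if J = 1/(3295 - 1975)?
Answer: -629514977/220 ≈ -2.8614e+6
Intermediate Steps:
J = 1/1320 ≈ 0.00075758
(-1637 + ((1392 - 1673) - 344))*(1265 + J) = (-1637 + ((1392 - 1673) - 344))*(1265 + 1/1320) = (-1637 + (-281 - 344))*(1669801/1320) = (-1637 - 625)*(1669801/1320) = -2262*1669801/1320 = -629514977/220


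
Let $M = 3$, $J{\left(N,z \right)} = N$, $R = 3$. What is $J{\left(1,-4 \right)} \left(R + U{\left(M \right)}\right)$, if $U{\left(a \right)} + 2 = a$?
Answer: $4$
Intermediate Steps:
$U{\left(a \right)} = -2 + a$
$J{\left(1,-4 \right)} \left(R + U{\left(M \right)}\right) = 1 \left(3 + \left(-2 + 3\right)\right) = 1 \left(3 + 1\right) = 1 \cdot 4 = 4$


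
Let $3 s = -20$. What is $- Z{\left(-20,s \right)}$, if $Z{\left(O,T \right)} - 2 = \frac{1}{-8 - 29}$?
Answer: $- \frac{73}{37} \approx -1.973$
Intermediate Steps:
$s = - \frac{20}{3}$ ($s = \frac{1}{3} \left(-20\right) = - \frac{20}{3} \approx -6.6667$)
$Z{\left(O,T \right)} = \frac{73}{37}$ ($Z{\left(O,T \right)} = 2 + \frac{1}{-8 - 29} = 2 + \frac{1}{-37} = 2 - \frac{1}{37} = \frac{73}{37}$)
$- Z{\left(-20,s \right)} = \left(-1\right) \frac{73}{37} = - \frac{73}{37}$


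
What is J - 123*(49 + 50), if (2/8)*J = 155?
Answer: -11557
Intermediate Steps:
J = 620 (J = 4*155 = 620)
J - 123*(49 + 50) = 620 - 123*(49 + 50) = 620 - 123*99 = 620 - 12177 = -11557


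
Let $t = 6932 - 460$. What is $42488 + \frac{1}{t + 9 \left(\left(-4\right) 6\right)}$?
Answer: $\frac{265804929}{6256} \approx 42488.0$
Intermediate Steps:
$t = 6472$ ($t = 6932 + \left(-6281 + 5821\right) = 6932 - 460 = 6472$)
$42488 + \frac{1}{t + 9 \left(\left(-4\right) 6\right)} = 42488 + \frac{1}{6472 + 9 \left(\left(-4\right) 6\right)} = 42488 + \frac{1}{6472 + 9 \left(-24\right)} = 42488 + \frac{1}{6472 - 216} = 42488 + \frac{1}{6256} = \frac{265804929}{6256}$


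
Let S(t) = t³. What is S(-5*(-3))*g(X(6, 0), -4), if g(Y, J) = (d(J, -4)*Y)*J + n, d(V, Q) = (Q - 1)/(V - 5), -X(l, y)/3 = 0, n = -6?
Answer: -20250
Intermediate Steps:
X(l, y) = 0 (X(l, y) = -3*0 = 0)
d(V, Q) = (-1 + Q)/(-5 + V)
g(Y, J) = -6 - 5*J*Y/(-5 + J) (g(Y, J) = (((-1 - 4)/(-5 + J))*Y)*J - 6 = ((-5/(-5 + J))*Y)*J - 6 = (-5*Y/(-5 + J))*J - 6 = -5*J*Y/(-5 + J) - 6 = -6 - 5*J*Y/(-5 + J))
S(-5*(-3))*g(X(6, 0), -4) = (-5*(-3))³*((30 - 6*(-4) - 5*(-4)*0)/(-5 - 4)) = 15³*((30 + 24 + 0)/(-9)) = 3375*(-⅑*54) = 3375*(-6) = -20250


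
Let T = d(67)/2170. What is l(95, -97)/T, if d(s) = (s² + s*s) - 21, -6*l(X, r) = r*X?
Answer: 9998275/26871 ≈ 372.08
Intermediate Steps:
l(X, r) = -X*r/6 (l(X, r) = -r*X/6 = -X*r/6)
d(s) = -21 + 2*s² (d(s) = (s² + s²) - 21 = 2*s² - 21 = -21 + 2*s²)
T = 8957/2170 (T = (-21 + 2*67²)/2170 = (-21 + 2*4489)*(1/2170) = (-21 + 8978)*(1/2170) = 8957*(1/2170) = 8957/2170 ≈ 4.1276)
l(95, -97)/T = (-⅙*95*(-97))/(8957/2170) = (9215/6)*(2170/8957) = 9998275/26871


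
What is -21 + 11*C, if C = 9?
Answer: 78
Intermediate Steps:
-21 + 11*C = -21 + 11*9 = -21 + 99 = 78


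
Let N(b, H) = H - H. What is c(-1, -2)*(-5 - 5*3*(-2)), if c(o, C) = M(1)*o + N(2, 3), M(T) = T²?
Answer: -25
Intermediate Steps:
N(b, H) = 0
c(o, C) = o (c(o, C) = 1²*o + 0 = 1*o + 0 = o + 0 = o)
c(-1, -2)*(-5 - 5*3*(-2)) = -(-5 - 5*3*(-2)) = -(-5 - 15*(-2)) = -(-5 + 30) = -1*25 = -25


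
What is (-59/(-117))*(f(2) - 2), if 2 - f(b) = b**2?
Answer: -236/117 ≈ -2.0171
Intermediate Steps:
f(b) = 2 - b**2
(-59/(-117))*(f(2) - 2) = (-59/(-117))*((2 - 1*2**2) - 2) = (-59*(-1/117))*((2 - 1*4) - 2) = 59*((2 - 4) - 2)/117 = 59*(-2 - 2)/117 = (59/117)*(-4) = -236/117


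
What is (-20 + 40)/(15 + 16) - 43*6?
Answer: -7978/31 ≈ -257.35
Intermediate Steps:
(-20 + 40)/(15 + 16) - 43*6 = 20/31 - 258 = -7978/31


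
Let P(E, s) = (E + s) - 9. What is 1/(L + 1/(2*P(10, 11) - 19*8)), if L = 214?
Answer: 128/27391 ≈ 0.0046731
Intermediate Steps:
P(E, s) = -9 + E + s
1/(L + 1/(2*P(10, 11) - 19*8)) = 1/(214 + 1/(2*(-9 + 10 + 11) - 19*8)) = 1/(214 + 1/(2*12 - 152)) = 1/(214 + 1/(24 - 152)) = 1/(214 + 1/(-128)) = 1/(214 - 1/128) = 1/(27391/128) = 128/27391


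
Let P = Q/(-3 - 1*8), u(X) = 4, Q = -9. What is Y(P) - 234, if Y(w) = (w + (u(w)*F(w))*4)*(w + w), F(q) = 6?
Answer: -9144/121 ≈ -75.570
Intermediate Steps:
P = 9/11 (P = -9/(-3 - 1*8) = -9/(-3 - 8) = -9/(-11) = -9*(-1/11) = 9/11 ≈ 0.81818)
Y(w) = 2*w*(96 + w) (Y(w) = (w + (4*6)*4)*(w + w) = (w + 24*4)*(2*w) = (w + 96)*(2*w) = (96 + w)*(2*w) = 2*w*(96 + w))
Y(P) - 234 = 2*(9/11)*(96 + 9/11) - 234 = 2*(9/11)*(1065/11) - 234 = 19170/121 - 234 = -9144/121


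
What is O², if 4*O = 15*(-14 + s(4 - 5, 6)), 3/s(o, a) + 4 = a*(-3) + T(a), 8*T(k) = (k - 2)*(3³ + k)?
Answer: 360000/121 ≈ 2975.2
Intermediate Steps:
T(k) = (-2 + k)*(27 + k)/8 (T(k) = ((k - 2)*(3³ + k))/8 = ((-2 + k)*(27 + k))/8 = (-2 + k)*(27 + k)/8)
s(o, a) = 3/(-43/4 + a/8 + a²/8) (s(o, a) = 3/(-4 + (a*(-3) + (-27/4 + a²/8 + 25*a/8))) = 3/(-4 + (-3*a + (-27/4 + a²/8 + 25*a/8))) = 3/(-4 + (-27/4 + a/8 + a²/8)) = 3/(-43/4 + a/8 + a²/8))
O = -600/11 (O = (15*(-14 + 24/(-86 + 6 + 6²)))/4 = (15*(-14 + 24/(-86 + 6 + 36)))/4 = (15*(-14 + 24/(-44)))/4 = (15*(-14 + 24*(-1/44)))/4 = (15*(-14 - 6/11))/4 = (15*(-160/11))/4 = (¼)*(-2400/11) = -600/11 ≈ -54.545)
O² = (-600/11)² = 360000/121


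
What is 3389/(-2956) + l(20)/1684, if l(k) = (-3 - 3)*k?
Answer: -1515449/1244476 ≈ -1.2177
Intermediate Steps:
l(k) = -6*k
3389/(-2956) + l(20)/1684 = 3389/(-2956) - 6*20/1684 = 3389*(-1/2956) - 120*1/1684 = -3389/2956 - 30/421 = -1515449/1244476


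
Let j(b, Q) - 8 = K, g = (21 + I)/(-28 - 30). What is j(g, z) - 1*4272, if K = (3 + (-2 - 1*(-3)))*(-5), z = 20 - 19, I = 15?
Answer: -4284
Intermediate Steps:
g = -18/29 (g = (21 + 15)/(-28 - 30) = 36/(-58) = 36*(-1/58) = -18/29 ≈ -0.62069)
z = 1
K = -20 (K = (3 + (-2 + 3))*(-5) = (3 + 1)*(-5) = 4*(-5) = -20)
j(b, Q) = -12 (j(b, Q) = 8 - 20 = -12)
j(g, z) - 1*4272 = -12 - 1*4272 = -12 - 4272 = -4284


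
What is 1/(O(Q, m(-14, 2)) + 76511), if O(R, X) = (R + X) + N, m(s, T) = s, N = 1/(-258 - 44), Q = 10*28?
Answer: 302/23186653 ≈ 1.3025e-5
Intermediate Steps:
Q = 280
N = -1/302 (N = 1/(-302) = -1/302 ≈ -0.0033113)
O(R, X) = -1/302 + R + X (O(R, X) = (R + X) - 1/302 = -1/302 + R + X)
1/(O(Q, m(-14, 2)) + 76511) = 1/((-1/302 + 280 - 14) + 76511) = 1/(80331/302 + 76511) = 1/(23186653/302) = 302/23186653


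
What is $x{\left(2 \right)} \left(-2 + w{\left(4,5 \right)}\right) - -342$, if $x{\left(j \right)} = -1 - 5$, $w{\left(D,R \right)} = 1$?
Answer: $348$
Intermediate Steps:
$x{\left(j \right)} = -6$ ($x{\left(j \right)} = -1 - 5 = -6$)
$x{\left(2 \right)} \left(-2 + w{\left(4,5 \right)}\right) - -342 = - 6 \left(-2 + 1\right) - -342 = \left(-6\right) \left(-1\right) + 342 = 6 + 342 = 348$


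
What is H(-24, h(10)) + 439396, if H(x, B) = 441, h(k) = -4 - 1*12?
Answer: 439837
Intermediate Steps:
h(k) = -16 (h(k) = -4 - 12 = -16)
H(-24, h(10)) + 439396 = 441 + 439396 = 439837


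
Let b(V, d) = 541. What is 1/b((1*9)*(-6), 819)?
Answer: 1/541 ≈ 0.0018484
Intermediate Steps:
1/b((1*9)*(-6), 819) = 1/541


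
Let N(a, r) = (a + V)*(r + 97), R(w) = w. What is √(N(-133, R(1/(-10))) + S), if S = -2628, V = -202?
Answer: I*√140358/2 ≈ 187.32*I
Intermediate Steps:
N(a, r) = (-202 + a)*(97 + r) (N(a, r) = (a - 202)*(r + 97) = (-202 + a)*(97 + r))
√(N(-133, R(1/(-10))) + S) = √((-19594 - 202/(-10) + 97*(-133) - 133/(-10)) - 2628) = √((-19594 - 202*(-⅒) - 12901 - 133*(-⅒)) - 2628) = √((-19594 + 101/5 - 12901 + 133/10) - 2628) = √(-64923/2 - 2628) = √(-70179/2) = I*√140358/2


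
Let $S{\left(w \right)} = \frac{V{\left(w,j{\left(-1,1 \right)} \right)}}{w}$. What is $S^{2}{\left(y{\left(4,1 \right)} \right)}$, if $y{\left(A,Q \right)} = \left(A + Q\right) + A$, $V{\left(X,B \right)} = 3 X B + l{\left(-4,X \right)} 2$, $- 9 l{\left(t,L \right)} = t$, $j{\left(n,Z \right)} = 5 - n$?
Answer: $\frac{2149156}{6561} \approx 327.57$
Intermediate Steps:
$l{\left(t,L \right)} = - \frac{t}{9}$
$V{\left(X,B \right)} = \frac{8}{9} + 3 B X$ ($V{\left(X,B \right)} = 3 X B + \left(- \frac{1}{9}\right) \left(-4\right) 2 = 3 B X + \frac{4}{9} \cdot 2 = 3 B X + \frac{8}{9} = \frac{8}{9} + 3 B X$)
$y{\left(A,Q \right)} = Q + 2 A$
$S{\left(w \right)} = \frac{\frac{8}{9} + 18 w}{w}$ ($S{\left(w \right)} = \frac{\frac{8}{9} + 3 \left(5 - -1\right) w}{w} = \frac{\frac{8}{9} + 3 \left(5 + 1\right) w}{w} = \frac{\frac{8}{9} + 3 \cdot 6 w}{w} = \frac{\frac{8}{9} + 18 w}{w}$)
$S^{2}{\left(y{\left(4,1 \right)} \right)} = \left(18 + \frac{8}{9 \left(1 + 2 \cdot 4\right)}\right)^{2} = \left(18 + \frac{8}{9 \left(1 + 8\right)}\right)^{2} = \left(18 + \frac{8}{9 \cdot 9}\right)^{2} = \left(18 + \frac{8}{9} \cdot \frac{1}{9}\right)^{2} = \left(18 + \frac{8}{81}\right)^{2} = \left(\frac{1466}{81}\right)^{2} = \frac{2149156}{6561}$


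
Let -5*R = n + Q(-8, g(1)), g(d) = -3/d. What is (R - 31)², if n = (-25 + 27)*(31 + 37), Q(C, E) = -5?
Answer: 81796/25 ≈ 3271.8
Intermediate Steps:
n = 136 (n = 2*68 = 136)
R = -131/5 (R = -(136 - 5)/5 = -⅕*131 = -131/5 ≈ -26.200)
(R - 31)² = (-131/5 - 31)² = (-286/5)² = 81796/25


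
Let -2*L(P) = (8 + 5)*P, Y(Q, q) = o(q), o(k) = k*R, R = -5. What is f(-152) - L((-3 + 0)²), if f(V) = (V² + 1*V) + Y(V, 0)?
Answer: 46021/2 ≈ 23011.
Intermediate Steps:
o(k) = -5*k (o(k) = k*(-5) = -5*k)
Y(Q, q) = -5*q
L(P) = -13*P/2 (L(P) = -(8 + 5)*P/2 = -13*P/2)
f(V) = V + V² (f(V) = (V² + 1*V) - 5*0 = (V² + V) + 0 = (V + V²) + 0 = V + V²)
f(-152) - L((-3 + 0)²) = -152*(1 - 152) - (-13)*(-3 + 0)²/2 = -152*(-151) - (-13)*(-3)²/2 = 22952 - (-13)*9/2 = 22952 - 1*(-117/2) = 22952 + 117/2 = 46021/2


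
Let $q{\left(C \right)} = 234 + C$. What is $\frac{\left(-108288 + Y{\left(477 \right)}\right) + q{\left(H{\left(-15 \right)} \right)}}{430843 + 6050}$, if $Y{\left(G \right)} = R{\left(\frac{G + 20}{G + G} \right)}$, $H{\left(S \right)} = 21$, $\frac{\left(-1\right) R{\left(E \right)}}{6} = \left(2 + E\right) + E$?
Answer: $- \frac{17180149}{69465987} \approx -0.24732$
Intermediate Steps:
$R{\left(E \right)} = -12 - 12 E$ ($R{\left(E \right)} = - 6 \left(\left(2 + E\right) + E\right) = - 6 \left(2 + 2 E\right) = -12 - 12 E$)
$Y{\left(G \right)} = -12 - \frac{6 \left(20 + G\right)}{G}$ ($Y{\left(G \right)} = -12 - 12 \frac{G + 20}{G + G} = -12 - 12 \frac{20 + G}{2 G} = -12 - \frac{6 \left(20 + G\right)}{G}$)
$\frac{\left(-108288 + Y{\left(477 \right)}\right) + q{\left(H{\left(-15 \right)} \right)}}{430843 + 6050} = \frac{\left(-108288 - \left(18 + \frac{120}{477}\right)\right) + \left(234 + 21\right)}{430843 + 6050} = \frac{\left(-108288 - \frac{2902}{159}\right) + 255}{436893} = \left(\left(-108288 - \frac{2902}{159}\right) + 255\right) \frac{1}{436893} = \left(- \frac{17220694}{159} + 255\right) \frac{1}{436893} = \left(- \frac{17180149}{159}\right) \frac{1}{436893} = - \frac{17180149}{69465987}$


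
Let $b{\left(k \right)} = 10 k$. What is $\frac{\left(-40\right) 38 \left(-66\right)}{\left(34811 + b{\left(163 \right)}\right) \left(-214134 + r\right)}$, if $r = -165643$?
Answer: $- \frac{33440}{4613151219} \approx -7.2488 \cdot 10^{-6}$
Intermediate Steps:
$\frac{\left(-40\right) 38 \left(-66\right)}{\left(34811 + b{\left(163 \right)}\right) \left(-214134 + r\right)} = \frac{\left(-40\right) 38 \left(-66\right)}{\left(34811 + 10 \cdot 163\right) \left(-214134 - 165643\right)} = \frac{\left(-1520\right) \left(-66\right)}{\left(34811 + 1630\right) \left(-379777\right)} = \frac{100320}{36441 \left(-379777\right)} = \frac{100320}{-13839453657} = 100320 \left(- \frac{1}{13839453657}\right) = - \frac{33440}{4613151219}$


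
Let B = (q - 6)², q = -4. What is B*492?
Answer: 49200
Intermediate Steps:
B = 100 (B = (-4 - 6)² = (-10)² = 100)
B*492 = 100*492 = 49200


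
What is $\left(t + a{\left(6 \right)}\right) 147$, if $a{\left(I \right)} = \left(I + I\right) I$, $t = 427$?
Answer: $73353$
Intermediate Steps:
$a{\left(I \right)} = 2 I^{2}$ ($a{\left(I \right)} = 2 I I = 2 I^{2}$)
$\left(t + a{\left(6 \right)}\right) 147 = \left(427 + 2 \cdot 6^{2}\right) 147 = \left(427 + 2 \cdot 36\right) 147 = \left(427 + 72\right) 147 = 499 \cdot 147 = 73353$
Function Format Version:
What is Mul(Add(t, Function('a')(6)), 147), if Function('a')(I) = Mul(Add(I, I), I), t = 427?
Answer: 73353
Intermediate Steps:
Function('a')(I) = Mul(2, Pow(I, 2)) (Function('a')(I) = Mul(Mul(2, I), I) = Mul(2, Pow(I, 2)))
Mul(Add(t, Function('a')(6)), 147) = Mul(Add(427, Mul(2, Pow(6, 2))), 147) = Mul(Add(427, Mul(2, 36)), 147) = Mul(Add(427, 72), 147) = Mul(499, 147) = 73353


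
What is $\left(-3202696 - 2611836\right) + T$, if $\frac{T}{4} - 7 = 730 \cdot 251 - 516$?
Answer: $-5083648$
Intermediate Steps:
$T = 730884$ ($T = 28 + 4 \left(730 \cdot 251 - 516\right) = 28 + 4 \left(183230 - 516\right) = 28 + 4 \cdot 182714 = 28 + 730856 = 730884$)
$\left(-3202696 - 2611836\right) + T = \left(-3202696 - 2611836\right) + 730884 = -5814532 + 730884 = -5083648$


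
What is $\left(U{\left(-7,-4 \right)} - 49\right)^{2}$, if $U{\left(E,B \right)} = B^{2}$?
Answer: $1089$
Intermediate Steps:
$\left(U{\left(-7,-4 \right)} - 49\right)^{2} = \left(\left(-4\right)^{2} - 49\right)^{2} = \left(16 - 49\right)^{2} = \left(-33\right)^{2} = 1089$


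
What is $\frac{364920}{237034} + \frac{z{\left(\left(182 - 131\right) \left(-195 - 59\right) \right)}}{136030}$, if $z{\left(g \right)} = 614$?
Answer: $\frac{12446401619}{8060933755} \approx 1.544$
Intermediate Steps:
$\frac{364920}{237034} + \frac{z{\left(\left(182 - 131\right) \left(-195 - 59\right) \right)}}{136030} = \frac{364920}{237034} + \frac{614}{136030} = 364920 \cdot \frac{1}{237034} + 614 \cdot \frac{1}{136030} = \frac{182460}{118517} + \frac{307}{68015} = \frac{12446401619}{8060933755}$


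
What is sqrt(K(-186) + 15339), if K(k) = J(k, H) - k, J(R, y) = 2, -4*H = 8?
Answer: sqrt(15527) ≈ 124.61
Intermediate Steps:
H = -2 (H = -1/4*8 = -2)
K(k) = 2 - k
sqrt(K(-186) + 15339) = sqrt((2 - 1*(-186)) + 15339) = sqrt((2 + 186) + 15339) = sqrt(188 + 15339) = sqrt(15527)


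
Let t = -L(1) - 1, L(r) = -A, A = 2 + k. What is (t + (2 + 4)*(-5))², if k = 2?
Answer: 729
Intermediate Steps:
A = 4 (A = 2 + 2 = 4)
L(r) = -4 (L(r) = -1*4 = -4)
t = 3 (t = -1*(-4) - 1 = 4 - 1 = 3)
(t + (2 + 4)*(-5))² = (3 + (2 + 4)*(-5))² = (3 + 6*(-5))² = (3 - 30)² = (-27)² = 729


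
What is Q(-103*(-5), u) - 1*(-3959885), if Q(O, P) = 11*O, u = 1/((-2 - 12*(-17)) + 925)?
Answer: 3965550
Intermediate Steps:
u = 1/1127 (u = 1/((-2 + 204) + 925) = 1/(202 + 925) = 1/1127 ≈ 0.00088731)
Q(-103*(-5), u) - 1*(-3959885) = 11*(-103*(-5)) - 1*(-3959885) = 11*515 + 3959885 = 5665 + 3959885 = 3965550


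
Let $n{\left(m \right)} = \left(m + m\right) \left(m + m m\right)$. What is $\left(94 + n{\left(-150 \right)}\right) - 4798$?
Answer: $-6709704$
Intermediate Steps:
$n{\left(m \right)} = 2 m \left(m + m^{2}\right)$
$\left(94 + n{\left(-150 \right)}\right) - 4798 = \left(94 + 2 \left(-150\right)^{2} \left(1 - 150\right)\right) - 4798 = \left(94 + 2 \cdot 22500 \left(-149\right)\right) - 4798 = \left(94 - 6705000\right) - 4798 = -6704906 - 4798 = -6709704$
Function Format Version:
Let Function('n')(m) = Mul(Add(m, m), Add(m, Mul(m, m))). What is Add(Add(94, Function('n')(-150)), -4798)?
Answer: -6709704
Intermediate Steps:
Function('n')(m) = Mul(2, m, Add(m, Pow(m, 2))) (Function('n')(m) = Mul(Mul(2, m), Add(m, Pow(m, 2))) = Mul(2, m, Add(m, Pow(m, 2))))
Add(Add(94, Function('n')(-150)), -4798) = Add(Add(94, Mul(2, Pow(-150, 2), Add(1, -150))), -4798) = Add(Add(94, Mul(2, 22500, -149)), -4798) = Add(Add(94, -6705000), -4798) = Add(-6704906, -4798) = -6709704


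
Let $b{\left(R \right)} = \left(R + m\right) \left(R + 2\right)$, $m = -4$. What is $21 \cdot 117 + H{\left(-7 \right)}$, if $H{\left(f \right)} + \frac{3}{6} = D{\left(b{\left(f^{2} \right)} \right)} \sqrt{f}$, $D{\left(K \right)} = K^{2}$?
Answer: $\frac{4913}{2} + 5267025 i \sqrt{7} \approx 2456.5 + 1.3935 \cdot 10^{7} i$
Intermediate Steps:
$b{\left(R \right)} = \left(-4 + R\right) \left(2 + R\right)$ ($b{\left(R \right)} = \left(R - 4\right) \left(R + 2\right) = \left(-4 + R\right) \left(2 + R\right)$)
$H{\left(f \right)} = - \frac{1}{2} + \sqrt{f} \left(-8 + f^{4} - 2 f^{2}\right)^{2}$ ($H{\left(f \right)} = - \frac{1}{2} + \left(-8 + \left(f^{2}\right)^{2} - 2 f^{2}\right)^{2} \sqrt{f} = - \frac{1}{2} + \left(-8 + f^{4} - 2 f^{2}\right)^{2} \sqrt{f} = - \frac{1}{2} + \sqrt{f} \left(-8 + f^{4} - 2 f^{2}\right)^{2}$)
$21 \cdot 117 + H{\left(-7 \right)} = 21 \cdot 117 - \left(\frac{1}{2} - \sqrt{-7} \left(-8 + \left(-7\right)^{4} - 2 \left(-7\right)^{2}\right)^{2}\right) = 2457 - \left(\frac{1}{2} - i \sqrt{7} \left(-8 + 2401 - 98\right)^{2}\right) = 2457 - \left(\frac{1}{2} - i \sqrt{7} \cdot 2295^{2}\right) = 2457 - \left(\frac{1}{2} - i \sqrt{7} \cdot 5267025\right) = 2457 - \left(\frac{1}{2} - 5267025 i \sqrt{7}\right) = \frac{4913}{2} + 5267025 i \sqrt{7}$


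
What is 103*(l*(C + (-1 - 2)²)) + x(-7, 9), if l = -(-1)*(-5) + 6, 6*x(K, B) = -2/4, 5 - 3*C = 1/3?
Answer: 39137/36 ≈ 1087.1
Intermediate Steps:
C = 14/9 (C = 5/3 - ⅓/3 = 5/3 - ⅓*⅓ = 5/3 - ⅑ = 14/9 ≈ 1.5556)
x(K, B) = -1/12 (x(K, B) = (-2/4)/6 = (-2*¼)/6 = (⅙)*(-½) = -1/12)
l = 1 (l = -1*5 + 6 = -5 + 6 = 1)
103*(l*(C + (-1 - 2)²)) + x(-7, 9) = 103*(1*(14/9 + (-1 - 2)²)) - 1/12 = 103*(1*(14/9 + (-3)²)) - 1/12 = 103*(1*(14/9 + 9)) - 1/12 = 103*(1*(95/9)) - 1/12 = 103*(95/9) - 1/12 = 9785/9 - 1/12 = 39137/36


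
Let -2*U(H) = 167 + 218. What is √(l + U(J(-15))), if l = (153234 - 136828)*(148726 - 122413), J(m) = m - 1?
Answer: √1726763542/2 ≈ 20777.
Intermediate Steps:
J(m) = -1 + m
U(H) = -385/2 (U(H) = -(167 + 218)/2 = -½*385 = -385/2)
l = 431691078 (l = 16406*26313 = 431691078)
√(l + U(J(-15))) = √(431691078 - 385/2) = √(863381771/2) = √1726763542/2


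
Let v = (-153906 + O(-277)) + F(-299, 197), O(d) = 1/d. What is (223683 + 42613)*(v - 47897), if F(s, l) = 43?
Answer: -14882623292216/277 ≈ -5.3728e+10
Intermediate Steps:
v = -42620052/277 (v = (-153906 + 1/(-277)) + 43 = (-153906 - 1/277) + 43 = -42631963/277 + 43 = -42620052/277 ≈ -1.5386e+5)
(223683 + 42613)*(v - 47897) = (223683 + 42613)*(-42620052/277 - 47897) = 266296*(-55887521/277) = -14882623292216/277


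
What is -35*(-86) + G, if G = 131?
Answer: 3141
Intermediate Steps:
-35*(-86) + G = -35*(-86) + 131 = 3010 + 131 = 3141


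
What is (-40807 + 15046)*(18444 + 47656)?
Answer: -1702802100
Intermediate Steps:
(-40807 + 15046)*(18444 + 47656) = -25761*66100 = -1702802100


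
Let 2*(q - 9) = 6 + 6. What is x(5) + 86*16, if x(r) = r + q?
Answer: 1396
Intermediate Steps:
q = 15 (q = 9 + (6 + 6)/2 = 9 + (1/2)*12 = 9 + 6 = 15)
x(r) = 15 + r (x(r) = r + 15 = 15 + r)
x(5) + 86*16 = (15 + 5) + 86*16 = 20 + 1376 = 1396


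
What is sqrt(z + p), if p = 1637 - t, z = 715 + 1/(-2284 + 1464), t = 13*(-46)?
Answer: sqrt(495894795)/410 ≈ 54.314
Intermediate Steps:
t = -598
z = 586299/820 (z = 715 + 1/(-820) = 715 - 1/820 = 586299/820 ≈ 715.00)
p = 2235 (p = 1637 - 1*(-598) = 1637 + 598 = 2235)
sqrt(z + p) = sqrt(586299/820 + 2235) = sqrt(2418999/820) = sqrt(495894795)/410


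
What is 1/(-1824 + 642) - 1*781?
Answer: -923143/1182 ≈ -781.00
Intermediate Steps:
1/(-1824 + 642) - 1*781 = 1/(-1182) - 781 = -1/1182 - 781 = -923143/1182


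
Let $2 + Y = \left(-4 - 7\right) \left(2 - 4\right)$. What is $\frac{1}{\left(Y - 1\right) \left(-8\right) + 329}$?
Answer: $\frac{1}{177} \approx 0.0056497$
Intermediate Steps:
$Y = 20$ ($Y = -2 + \left(-4 - 7\right) \left(2 - 4\right) = -2 - -22 = -2 + 22 = 20$)
$\frac{1}{\left(Y - 1\right) \left(-8\right) + 329} = \frac{1}{\left(20 - 1\right) \left(-8\right) + 329} = \frac{1}{19 \left(-8\right) + 329} = \frac{1}{-152 + 329} = \frac{1}{177}$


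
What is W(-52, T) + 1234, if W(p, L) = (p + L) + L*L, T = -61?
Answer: 4842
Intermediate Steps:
W(p, L) = L + p + L**2 (W(p, L) = (L + p) + L**2 = L + p + L**2)
W(-52, T) + 1234 = (-61 - 52 + (-61)**2) + 1234 = (-61 - 52 + 3721) + 1234 = 3608 + 1234 = 4842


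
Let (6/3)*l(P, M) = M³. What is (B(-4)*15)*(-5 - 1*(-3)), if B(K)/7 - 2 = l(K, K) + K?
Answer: 7140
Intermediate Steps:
l(P, M) = M³/2
B(K) = 14 + 7*K + 7*K³/2 (B(K) = 14 + 7*(K³/2 + K) = 14 + 7*(K + K³/2) = 14 + (7*K + 7*K³/2) = 14 + 7*K + 7*K³/2)
(B(-4)*15)*(-5 - 1*(-3)) = ((14 + 7*(-4) + (7/2)*(-4)³)*15)*(-5 - 1*(-3)) = ((14 - 28 + (7/2)*(-64))*15)*(-5 + 3) = ((14 - 28 - 224)*15)*(-2) = -238*15*(-2) = -3570*(-2) = 7140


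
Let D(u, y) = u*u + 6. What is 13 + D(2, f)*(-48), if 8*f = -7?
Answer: -467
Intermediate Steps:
f = -7/8 (f = (1/8)*(-7) = -7/8 ≈ -0.87500)
D(u, y) = 6 + u**2 (D(u, y) = u**2 + 6 = 6 + u**2)
13 + D(2, f)*(-48) = 13 + (6 + 2**2)*(-48) = 13 + (6 + 4)*(-48) = 13 + 10*(-48) = 13 - 480 = -467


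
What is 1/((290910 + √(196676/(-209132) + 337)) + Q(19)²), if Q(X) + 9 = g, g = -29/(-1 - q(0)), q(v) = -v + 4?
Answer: 365629396825/106368991453023613 - 4375*√18747405534/2765593777778613938 ≈ 3.4372e-6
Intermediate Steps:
q(v) = 4 - v
g = 29/5 (g = -29/(-1 - (4 - 1*0)) = -29/(-1 - (4 + 0)) = -29/(-1 - 1*4) = -29/(-1 - 4) = -29/(-5) = -29*(-⅕) = 29/5 ≈ 5.8000)
Q(X) = -16/5 (Q(X) = -9 + 29/5 = -16/5)
1/((290910 + √(196676/(-209132) + 337)) + Q(19)²) = 1/((290910 + √(196676/(-209132) + 337)) + (-16/5)²) = 1/((290910 + √(196676*(-1/209132) + 337)) + 256/25) = 1/((290910 + √(-49169/52283 + 337)) + 256/25) = 1/((290910 + √(17570202/52283)) + 256/25) = 1/((290910 + √18747405534/7469) + 256/25) = 1/(7273006/25 + √18747405534/7469)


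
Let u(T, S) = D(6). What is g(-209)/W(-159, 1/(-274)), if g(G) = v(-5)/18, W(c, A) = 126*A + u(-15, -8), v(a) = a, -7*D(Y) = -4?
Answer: -4795/1926 ≈ -2.4896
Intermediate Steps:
D(Y) = 4/7 (D(Y) = -⅐*(-4) = 4/7)
u(T, S) = 4/7
W(c, A) = 4/7 + 126*A (W(c, A) = 126*A + 4/7 = 4/7 + 126*A)
g(G) = -5/18
g(-209)/W(-159, 1/(-274)) = -5/(18*(4/7 + 126/(-274))) = -5/(18*(4/7 + 126*(-1/274))) = -5/(18*(4/7 - 63/137)) = -5/(18*107/959) = -5/18*959/107 = -4795/1926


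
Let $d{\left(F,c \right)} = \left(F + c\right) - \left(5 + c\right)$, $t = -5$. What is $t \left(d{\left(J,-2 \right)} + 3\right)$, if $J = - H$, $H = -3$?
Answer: $-5$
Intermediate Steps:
$J = 3$ ($J = \left(-1\right) \left(-3\right) = 3$)
$d{\left(F,c \right)} = -5 + F$
$t \left(d{\left(J,-2 \right)} + 3\right) = - 5 \left(\left(-5 + 3\right) + 3\right) = - 5 \left(-2 + 3\right) = \left(-5\right) 1 = -5$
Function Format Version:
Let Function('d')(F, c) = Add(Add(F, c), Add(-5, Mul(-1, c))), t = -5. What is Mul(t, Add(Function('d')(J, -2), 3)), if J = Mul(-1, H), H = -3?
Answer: -5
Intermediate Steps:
J = 3 (J = Mul(-1, -3) = 3)
Function('d')(F, c) = Add(-5, F)
Mul(t, Add(Function('d')(J, -2), 3)) = Mul(-5, Add(Add(-5, 3), 3)) = Mul(-5, Add(-2, 3)) = Mul(-5, 1) = -5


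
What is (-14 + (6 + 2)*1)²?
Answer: 36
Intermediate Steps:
(-14 + (6 + 2)*1)² = (-14 + 8*1)² = (-14 + 8)² = (-6)² = 36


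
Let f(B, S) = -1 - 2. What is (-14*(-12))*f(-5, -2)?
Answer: -504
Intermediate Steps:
f(B, S) = -3
(-14*(-12))*f(-5, -2) = -14*(-12)*(-3) = 168*(-3) = -504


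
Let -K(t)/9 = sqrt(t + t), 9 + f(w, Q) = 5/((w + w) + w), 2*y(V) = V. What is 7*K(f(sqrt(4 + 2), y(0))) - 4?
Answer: -4 - 21*I*sqrt(162 - 5*sqrt(6)) ≈ -4.0 - 256.98*I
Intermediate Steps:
y(V) = V/2
f(w, Q) = -9 + 5/(3*w) (f(w, Q) = -9 + 5/((w + w) + w) = -9 + 5/(2*w + w) = -9 + 5/((3*w)) = -9 + 5*(1/(3*w)) = -9 + 5/(3*w))
K(t) = -9*sqrt(2)*sqrt(t) (K(t) = -9*sqrt(t + t) = -9*sqrt(2)*sqrt(t))
7*K(f(sqrt(4 + 2), y(0))) - 4 = 7*(-9*sqrt(2)*sqrt(-9 + 5/(3*(sqrt(4 + 2))))) - 4 = 7*(-9*sqrt(2)*sqrt(-9 + 5/(3*(sqrt(6))))) - 4 = 7*(-9*sqrt(2)*sqrt(-9 + 5*(sqrt(6)/6)/3)) - 4 = 7*(-9*sqrt(2)*sqrt(-9 + 5*sqrt(6)/18)) - 4 = -63*sqrt(2)*sqrt(-9 + 5*sqrt(6)/18) - 4 = -4 - 63*sqrt(2)*sqrt(-9 + 5*sqrt(6)/18)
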